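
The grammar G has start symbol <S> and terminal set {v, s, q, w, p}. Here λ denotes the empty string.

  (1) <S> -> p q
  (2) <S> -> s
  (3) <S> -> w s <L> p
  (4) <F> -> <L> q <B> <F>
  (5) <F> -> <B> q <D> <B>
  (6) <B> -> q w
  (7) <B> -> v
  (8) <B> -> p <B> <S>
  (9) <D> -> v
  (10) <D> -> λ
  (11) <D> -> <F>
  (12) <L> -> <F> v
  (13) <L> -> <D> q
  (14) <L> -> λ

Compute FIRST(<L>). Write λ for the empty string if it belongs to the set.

{λ, p, q, v}

FIRST(<S>): from <S>->p q we get {p}; from <S>->s we get {s}; from <S>->w s <L> p we get {w}. So FIRST(<S>) = {p, s, w}.
FIRST(<B>): from <B>->q w we get {q}; from <B>->v we get {v}; from <B>->p <B> <S> we get {p}. So FIRST(<B>) = {p, q, v}.
FIRST(<F>): from <F>-><L> q <B> <F> we get {p, q, v}; from <F>-><B> q <D> <B> we get {p, q, v}. So FIRST(<F>) = {p, q, v}.
FIRST(<D>): from <D>->v we get {v}; from <D>->λ we get {λ}; from <D>-><F> we get {p, q, v}. So FIRST(<D>) = {λ, p, q, v}.
FIRST(<L>): from <L>-><F> v we get {p, q, v}; from <L>-><D> q we get {p, q, v}; from <L>->λ we get {λ}. So FIRST(<L>) = {λ, p, q, v}.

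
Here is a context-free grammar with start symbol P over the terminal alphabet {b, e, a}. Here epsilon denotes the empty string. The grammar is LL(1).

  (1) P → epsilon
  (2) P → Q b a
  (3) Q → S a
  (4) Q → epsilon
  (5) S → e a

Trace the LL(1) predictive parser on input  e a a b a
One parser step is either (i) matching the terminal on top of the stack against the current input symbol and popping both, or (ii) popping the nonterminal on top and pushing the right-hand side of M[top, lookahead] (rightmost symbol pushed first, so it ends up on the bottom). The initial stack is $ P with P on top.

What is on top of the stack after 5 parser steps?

a

     Stack        Input        Action
  1  $ P          e a a b a $  expand P → Q b a
  2  $ a b Q      e a a b a $  expand Q → S a
  3  $ a b a S    e a a b a $  expand S → e a
  4  $ a b a a e  e a a b a $  match e
  5  $ a b a a    a a b a $    match a
Stack after step 5: $ a b a (top = a).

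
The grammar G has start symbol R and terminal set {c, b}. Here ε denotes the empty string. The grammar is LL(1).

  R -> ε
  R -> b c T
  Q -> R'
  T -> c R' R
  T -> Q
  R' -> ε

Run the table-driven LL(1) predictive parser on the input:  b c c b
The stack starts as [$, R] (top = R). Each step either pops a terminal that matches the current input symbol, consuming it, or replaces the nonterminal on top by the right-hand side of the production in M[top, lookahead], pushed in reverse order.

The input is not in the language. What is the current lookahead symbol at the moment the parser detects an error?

step 1: stack=$ R  input=b c c b $  — expand R -> b c T
step 2: stack=$ T c b  input=b c c b $  — match b
step 3: stack=$ T c  input=c c b $  — match c
step 4: stack=$ T  input=c b $  — expand T -> c R' R
step 5: stack=$ R R' c  input=c b $  — match c
step 6: stack=$ R R'  input=b $  — expand R' -> ε
step 7: stack=$ R  input=b $  — expand R -> b c T
step 8: stack=$ T c b  input=b $  — match b
step 9: stack=$ T c  input=$  — error: top is terminal c but lookahead is $

$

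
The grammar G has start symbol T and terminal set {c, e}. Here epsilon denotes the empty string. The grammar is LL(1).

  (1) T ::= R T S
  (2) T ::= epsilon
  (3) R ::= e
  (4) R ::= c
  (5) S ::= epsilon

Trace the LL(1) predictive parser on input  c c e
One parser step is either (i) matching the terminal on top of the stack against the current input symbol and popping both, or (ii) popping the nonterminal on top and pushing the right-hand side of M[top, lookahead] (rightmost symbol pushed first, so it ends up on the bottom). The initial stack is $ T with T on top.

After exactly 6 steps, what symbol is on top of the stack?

T

step 1: stack=$ T  input=c c e $  — expand T ::= R T S
step 2: stack=$ S T R  input=c c e $  — expand R ::= c
step 3: stack=$ S T c  input=c c e $  — match c
step 4: stack=$ S T  input=c e $  — expand T ::= R T S
step 5: stack=$ S S T R  input=c e $  — expand R ::= c
step 6: stack=$ S S T c  input=c e $  — match c
Stack after step 6: $ S S T (top = T).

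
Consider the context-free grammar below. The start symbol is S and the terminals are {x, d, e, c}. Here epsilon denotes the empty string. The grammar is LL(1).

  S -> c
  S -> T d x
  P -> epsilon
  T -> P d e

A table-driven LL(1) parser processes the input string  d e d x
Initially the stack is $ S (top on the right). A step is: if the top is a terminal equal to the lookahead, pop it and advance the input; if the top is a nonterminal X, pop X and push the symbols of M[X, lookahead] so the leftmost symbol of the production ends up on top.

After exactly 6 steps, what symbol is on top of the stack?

step 1: stack=$ S  input=d e d x $  — expand S -> T d x
step 2: stack=$ x d T  input=d e d x $  — expand T -> P d e
step 3: stack=$ x d e d P  input=d e d x $  — expand P -> epsilon
step 4: stack=$ x d e d  input=d e d x $  — match d
step 5: stack=$ x d e  input=e d x $  — match e
step 6: stack=$ x d  input=d x $  — match d
Stack after step 6: $ x (top = x).

x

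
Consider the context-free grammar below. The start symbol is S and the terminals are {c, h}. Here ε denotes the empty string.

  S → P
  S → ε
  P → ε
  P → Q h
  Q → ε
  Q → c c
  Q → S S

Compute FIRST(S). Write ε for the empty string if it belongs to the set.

{ε, c, h}

FIRST(S): from S→P we get {ε, c, h}; from S→ε we get {ε}. So FIRST(S) = {ε, c, h}.
FIRST(Q): from Q→ε we get {ε}; from Q→c c we get {c}; from Q→S S we get {ε, c, h}. So FIRST(Q) = {ε, c, h}.
FIRST(P): from P→ε we get {ε}; from P→Q h we get {c, h}. So FIRST(P) = {ε, c, h}.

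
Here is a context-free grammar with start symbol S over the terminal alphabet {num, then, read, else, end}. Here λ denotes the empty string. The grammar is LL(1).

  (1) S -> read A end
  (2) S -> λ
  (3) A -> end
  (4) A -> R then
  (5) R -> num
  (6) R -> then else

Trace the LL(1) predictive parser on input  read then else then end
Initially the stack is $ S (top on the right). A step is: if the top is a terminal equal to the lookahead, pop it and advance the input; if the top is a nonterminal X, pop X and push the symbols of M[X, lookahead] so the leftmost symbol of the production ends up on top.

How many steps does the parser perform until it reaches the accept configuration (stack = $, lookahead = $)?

     Stack                 Input                      Action
  1  $ S                   read then else then end $  expand S -> read A end
  2  $ end A read          read then else then end $  match read
  3  $ end A               then else then end $       expand A -> R then
  4  $ end then R          then else then end $       expand R -> then else
  5  $ end then else then  then else then end $       match then
  6  $ end then else       else then end $            match else
  7  $ end then            then end $                 match then
  8  $ end                 end $                      match end
Accept reached after 8 steps.

8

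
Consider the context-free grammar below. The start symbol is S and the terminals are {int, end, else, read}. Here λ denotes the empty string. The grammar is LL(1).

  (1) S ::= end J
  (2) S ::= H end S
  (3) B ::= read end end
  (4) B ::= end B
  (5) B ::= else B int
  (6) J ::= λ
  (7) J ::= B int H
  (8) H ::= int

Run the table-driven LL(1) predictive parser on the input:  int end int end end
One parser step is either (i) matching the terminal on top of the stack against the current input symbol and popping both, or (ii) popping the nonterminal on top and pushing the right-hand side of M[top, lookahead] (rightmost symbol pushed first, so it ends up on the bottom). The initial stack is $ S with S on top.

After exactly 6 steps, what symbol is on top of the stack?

int

step 1: stack=$ S  input=int end int end end $  — expand S ::= H end S
step 2: stack=$ S end H  input=int end int end end $  — expand H ::= int
step 3: stack=$ S end int  input=int end int end end $  — match int
step 4: stack=$ S end  input=end int end end $  — match end
step 5: stack=$ S  input=int end end $  — expand S ::= H end S
step 6: stack=$ S end H  input=int end end $  — expand H ::= int
Stack after step 6: $ S end int (top = int).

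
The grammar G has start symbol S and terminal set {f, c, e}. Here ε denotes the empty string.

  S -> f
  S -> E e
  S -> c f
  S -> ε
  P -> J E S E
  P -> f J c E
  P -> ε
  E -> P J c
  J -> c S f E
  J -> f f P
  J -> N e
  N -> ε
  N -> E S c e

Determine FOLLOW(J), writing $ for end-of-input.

{c, e, f}

FIRST(S): from S->f we get {f}; from S->E e we get {c, e, f}; from S->c f we get {c}; from S->ε we get {ε}. So FIRST(S) = {ε, c, e, f}.
FIRST(P): from P->J E S E we get {c, e, f}; from P->f J c E we get {f}; from P->ε we get {ε}. So FIRST(P) = {ε, c, e, f}.
FIRST(E): from E->P J c we get {c, e, f}. So FIRST(E) = {c, e, f}.
FIRST(N): from N->ε we get {ε}; from N->E S c e we get {c, e, f}. So FIRST(N) = {ε, c, e, f}.
FIRST(J): from J->c S f E we get {c}; from J->f f P we get {f}; from J->N e we get {c, e, f}. So FIRST(J) = {c, e, f}.
FOLLOW(S) includes $ since S is the start symbol.
FOLLOW(S): in P->J E S E, S is followed by E with FIRST {c, e, f}; in J->c S f E, S is followed by f E with FIRST {f}; in N->E S c e, S is followed by c e with FIRST {c}. Thus FOLLOW(S) = {$, c, e, f}.
FOLLOW(J): in P->J E S E, J is followed by E S E with FIRST {c, e, f}; in P->f J c E, J is followed by c E with FIRST {c}; in E->P J c, J is followed by c with FIRST {c}. Thus FOLLOW(J) = {c, e, f}.
FOLLOW(P): in E->P J c, P is followed by J c with FIRST {c, e, f}; in J->f f P, the suffix after P is empty, so FOLLOW(P) ⊇ FOLLOW(J) = {c, e, f}. Thus FOLLOW(P) = {c, e, f}.
FOLLOW(E): in S->E e, E is followed by e with FIRST {e}; in P->J E S E (occurrence 1), E is followed by S E with FIRST {c, e, f}; in P->J E S E (occurrence 2), the suffix after E is empty, so FOLLOW(E) ⊇ FOLLOW(P) = {c, e, f}; in P->f J c E, the suffix after E is empty, so FOLLOW(E) ⊇ FOLLOW(P) = {c, e, f}; in J->c S f E, the suffix after E is empty, so FOLLOW(E) ⊇ FOLLOW(J) = {c, e, f}; in N->E S c e, E is followed by S c e with FIRST {c, e, f}. Thus FOLLOW(E) = {c, e, f}.
FOLLOW(N): in J->N e, N is followed by e with FIRST {e}. Thus FOLLOW(N) = {e}.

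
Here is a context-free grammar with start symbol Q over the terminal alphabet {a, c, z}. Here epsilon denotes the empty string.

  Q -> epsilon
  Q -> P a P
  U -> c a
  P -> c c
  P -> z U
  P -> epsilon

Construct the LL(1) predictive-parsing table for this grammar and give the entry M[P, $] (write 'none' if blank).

P -> epsilon

FIRST(U): from U->c a we get {c}. So FIRST(U) = {c}.
FIRST(P): from P->c c we get {c}; from P->z U we get {z}; from P->epsilon we get {epsilon}. So FIRST(P) = {epsilon, c, z}.
FIRST(Q): from Q->epsilon we get {epsilon}; from Q->P a P we get {a, c, z}. So FIRST(Q) = {epsilon, a, c, z}.
FOLLOW(Q) includes $ since Q is the start symbol.
FOLLOW(Q): Q appears on no right-hand side. Thus FOLLOW(Q) = {$}.
FOLLOW(P): in Q->P a P (occurrence 1), P is followed by a P with FIRST {a}; in Q->P a P (occurrence 2), the suffix after P is empty, so FOLLOW(P) ⊇ FOLLOW(Q) = {$}. Thus FOLLOW(P) = {$, a}.
For P -> c c: FIRST(c c) = {c}, so it goes in M[P, t] for t ∈ {c}.
For P -> z U: FIRST(z U) = {z}, so it goes in M[P, t] for t ∈ {z}.
For P -> epsilon: FIRST(epsilon) = {epsilon}, so it goes in M[P, t] for t ∈ {}; since epsilon ∈ FIRST, also for every t ∈ FOLLOW(P) = {$, a}.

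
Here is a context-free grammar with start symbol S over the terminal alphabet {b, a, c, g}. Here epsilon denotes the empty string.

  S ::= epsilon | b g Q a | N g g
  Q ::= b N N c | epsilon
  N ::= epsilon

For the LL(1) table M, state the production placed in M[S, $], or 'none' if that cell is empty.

S ::= epsilon

FIRST(Q): from Q::=b N N c we get {b}; from Q::=epsilon we get {epsilon}. So FIRST(Q) = {epsilon, b}.
FIRST(N): from N::=epsilon we get {epsilon}. So FIRST(N) = {epsilon}.
FIRST(S): from S::=epsilon we get {epsilon}; from S::=b g Q a we get {b}; from S::=N g g we get {g}. So FIRST(S) = {epsilon, b, g}.
FOLLOW(S) includes $ since S is the start symbol.
FOLLOW(S): S appears on no right-hand side. Thus FOLLOW(S) = {$}.
For S ::= epsilon: FIRST(epsilon) = {epsilon}, so it goes in M[S, t] for t ∈ {}; since epsilon ∈ FIRST, also for every t ∈ FOLLOW(S) = {$}.
For S ::= b g Q a: FIRST(b g Q a) = {b}, so it goes in M[S, t] for t ∈ {b}.
For S ::= N g g: FIRST(N g g) = {g}, so it goes in M[S, t] for t ∈ {g}.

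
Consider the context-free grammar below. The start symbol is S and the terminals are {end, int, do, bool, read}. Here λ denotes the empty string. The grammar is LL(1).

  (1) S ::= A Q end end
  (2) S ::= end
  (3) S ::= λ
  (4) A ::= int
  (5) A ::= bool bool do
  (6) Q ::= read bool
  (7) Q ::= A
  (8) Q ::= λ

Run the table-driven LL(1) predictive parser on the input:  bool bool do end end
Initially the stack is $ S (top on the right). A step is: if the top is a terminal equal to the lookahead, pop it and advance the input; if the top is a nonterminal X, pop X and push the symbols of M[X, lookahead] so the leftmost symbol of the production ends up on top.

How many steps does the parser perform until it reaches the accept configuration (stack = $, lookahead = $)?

     Stack                     Input                   Action
  1  $ S                       bool bool do end end $  expand S ::= A Q end end
  2  $ end end Q A             bool bool do end end $  expand A ::= bool bool do
  3  $ end end Q do bool bool  bool bool do end end $  match bool
  4  $ end end Q do bool       bool do end end $       match bool
  5  $ end end Q do            do end end $            match do
  6  $ end end Q               end end $               expand Q ::= λ
  7  $ end end                 end end $               match end
  8  $ end                     end $                   match end
Accept reached after 8 steps.

8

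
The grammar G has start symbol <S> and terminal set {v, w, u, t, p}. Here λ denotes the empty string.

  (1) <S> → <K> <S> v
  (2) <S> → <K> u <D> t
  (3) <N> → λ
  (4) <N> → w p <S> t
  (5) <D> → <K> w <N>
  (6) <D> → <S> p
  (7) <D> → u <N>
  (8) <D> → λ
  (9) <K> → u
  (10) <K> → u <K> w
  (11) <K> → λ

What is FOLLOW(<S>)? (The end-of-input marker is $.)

FIRST(<N>): from <N>→λ we get {λ}; from <N>→w p <S> t we get {w}. So FIRST(<N>) = {λ, w}.
FIRST(<K>): from <K>→u we get {u}; from <K>→u <K> w we get {u}; from <K>→λ we get {λ}. So FIRST(<K>) = {λ, u}.
FIRST(<S>): from <S>→<K> <S> v we get {u}; from <S>→<K> u <D> t we get {u}. So FIRST(<S>) = {u}.
FIRST(<D>): from <D>→<K> w <N> we get {u, w}; from <D>→<S> p we get {u}; from <D>→u <N> we get {u}; from <D>→λ we get {λ}. So FIRST(<D>) = {λ, u, w}.
FOLLOW(<S>) includes $ since <S> is the start symbol.
FOLLOW(<S>): in <S>→<K> <S> v, <S> is followed by v with FIRST {v}; in <N>→w p <S> t, <S> is followed by t with FIRST {t}; in <D>→<S> p, <S> is followed by p with FIRST {p}. Thus FOLLOW(<S>) = {$, p, t, v}.
FOLLOW(<D>): in <S>→<K> u <D> t, <D> is followed by t with FIRST {t}. Thus FOLLOW(<D>) = {t}.
FOLLOW(<N>): in <D>→<K> w <N>, the suffix after <N> is empty, so FOLLOW(<N>) ⊇ FOLLOW(<D>) = {t}; in <D>→u <N>, the suffix after <N> is empty, so FOLLOW(<N>) ⊇ FOLLOW(<D>) = {t}. Thus FOLLOW(<N>) = {t}.
FOLLOW(<K>): in <S>→<K> <S> v, <K> is followed by <S> v with FIRST {u}; in <S>→<K> u <D> t, <K> is followed by u <D> t with FIRST {u}; in <D>→<K> w <N>, <K> is followed by w <N> with FIRST {w}; in <K>→u <K> w, <K> is followed by w with FIRST {w}. Thus FOLLOW(<K>) = {u, w}.

{$, p, t, v}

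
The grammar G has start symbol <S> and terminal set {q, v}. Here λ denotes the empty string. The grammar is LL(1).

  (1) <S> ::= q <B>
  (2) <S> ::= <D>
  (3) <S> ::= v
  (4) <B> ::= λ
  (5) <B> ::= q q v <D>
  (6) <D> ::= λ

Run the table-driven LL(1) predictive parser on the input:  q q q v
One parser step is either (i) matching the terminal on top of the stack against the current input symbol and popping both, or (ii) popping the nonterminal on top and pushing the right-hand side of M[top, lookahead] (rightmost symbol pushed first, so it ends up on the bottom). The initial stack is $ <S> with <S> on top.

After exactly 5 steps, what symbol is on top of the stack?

v

step 1: stack=$ <S>  input=q q q v $  — expand <S> ::= q <B>
step 2: stack=$ <B> q  input=q q q v $  — match q
step 3: stack=$ <B>  input=q q v $  — expand <B> ::= q q v <D>
step 4: stack=$ <D> v q q  input=q q v $  — match q
step 5: stack=$ <D> v q  input=q v $  — match q
Stack after step 5: $ <D> v (top = v).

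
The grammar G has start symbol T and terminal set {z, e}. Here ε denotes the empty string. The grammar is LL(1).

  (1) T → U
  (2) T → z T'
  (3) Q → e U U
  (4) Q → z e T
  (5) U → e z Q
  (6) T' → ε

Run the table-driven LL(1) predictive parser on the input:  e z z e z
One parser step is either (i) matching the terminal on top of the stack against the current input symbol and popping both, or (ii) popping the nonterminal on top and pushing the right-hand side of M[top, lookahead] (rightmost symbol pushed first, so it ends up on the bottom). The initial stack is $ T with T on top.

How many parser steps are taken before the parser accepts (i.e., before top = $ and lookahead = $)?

10

step 1: stack=$ T  input=e z z e z $  — expand T → U
step 2: stack=$ U  input=e z z e z $  — expand U → e z Q
step 3: stack=$ Q z e  input=e z z e z $  — match e
step 4: stack=$ Q z  input=z z e z $  — match z
step 5: stack=$ Q  input=z e z $  — expand Q → z e T
step 6: stack=$ T e z  input=z e z $  — match z
step 7: stack=$ T e  input=e z $  — match e
step 8: stack=$ T  input=z $  — expand T → z T'
step 9: stack=$ T' z  input=z $  — match z
step 10: stack=$ T'  input=$  — expand T' → ε
Accept reached after 10 steps.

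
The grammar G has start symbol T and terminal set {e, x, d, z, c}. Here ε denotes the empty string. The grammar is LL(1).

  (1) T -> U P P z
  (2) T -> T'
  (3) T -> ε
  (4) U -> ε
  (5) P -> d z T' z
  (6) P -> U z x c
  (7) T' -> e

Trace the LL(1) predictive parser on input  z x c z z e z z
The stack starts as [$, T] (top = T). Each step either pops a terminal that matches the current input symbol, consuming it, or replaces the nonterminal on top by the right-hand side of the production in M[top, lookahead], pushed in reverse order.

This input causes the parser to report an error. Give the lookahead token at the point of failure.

      Stack          Input              Action
   1  $ T            z x c z z e z z $  expand T -> U P P z
   2  $ z P P U      z x c z z e z z $  expand U -> ε
   3  $ z P P        z x c z z e z z $  expand P -> U z x c
   4  $ z P c x z U  z x c z z e z z $  expand U -> ε
   5  $ z P c x z    z x c z z e z z $  match z
   6  $ z P c x      x c z z e z z $    match x
   7  $ z P c        c z z e z z $      match c
   8  $ z P          z z e z z $        expand P -> U z x c
   9  $ z c x z U    z z e z z $        expand U -> ε
  10  $ z c x z      z z e z z $        match z
  11  $ z c x        z e z z $          error: top is terminal x but lookahead is z

z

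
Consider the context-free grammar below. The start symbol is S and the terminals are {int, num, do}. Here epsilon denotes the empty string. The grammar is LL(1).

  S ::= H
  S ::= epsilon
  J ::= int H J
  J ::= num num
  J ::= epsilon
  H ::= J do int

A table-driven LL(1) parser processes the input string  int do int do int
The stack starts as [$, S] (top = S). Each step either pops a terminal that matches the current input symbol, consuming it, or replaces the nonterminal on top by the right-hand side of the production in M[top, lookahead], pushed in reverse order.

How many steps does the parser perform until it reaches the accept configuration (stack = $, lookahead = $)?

11

step 1: stack=$ S  input=int do int do int $  — expand S ::= H
step 2: stack=$ H  input=int do int do int $  — expand H ::= J do int
step 3: stack=$ int do J  input=int do int do int $  — expand J ::= int H J
step 4: stack=$ int do J H int  input=int do int do int $  — match int
step 5: stack=$ int do J H  input=do int do int $  — expand H ::= J do int
step 6: stack=$ int do J int do J  input=do int do int $  — expand J ::= epsilon
step 7: stack=$ int do J int do  input=do int do int $  — match do
step 8: stack=$ int do J int  input=int do int $  — match int
step 9: stack=$ int do J  input=do int $  — expand J ::= epsilon
step 10: stack=$ int do  input=do int $  — match do
step 11: stack=$ int  input=int $  — match int
Accept reached after 11 steps.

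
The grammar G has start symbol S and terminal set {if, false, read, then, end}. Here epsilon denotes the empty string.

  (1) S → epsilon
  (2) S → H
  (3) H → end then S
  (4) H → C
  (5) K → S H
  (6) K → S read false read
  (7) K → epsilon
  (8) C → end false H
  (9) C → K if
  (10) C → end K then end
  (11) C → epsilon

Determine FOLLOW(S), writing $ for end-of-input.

FIRST(S): from S→epsilon we get {epsilon}; from S→H we get {epsilon, end, if, read}. So FIRST(S) = {epsilon, end, if, read}.
FIRST(H): from H→end then S we get {end}; from H→C we get {epsilon, end, if, read}. So FIRST(H) = {epsilon, end, if, read}.
FIRST(K): from K→S H we get {epsilon, end, if, read}; from K→S read false read we get {end, if, read}; from K→epsilon we get {epsilon}. So FIRST(K) = {epsilon, end, if, read}.
FIRST(C): from C→end false H we get {end}; from C→K if we get {end, if, read}; from C→end K then end we get {end}; from C→epsilon we get {epsilon}. So FIRST(C) = {epsilon, end, if, read}.
FOLLOW(S) includes $ since S is the start symbol.
FOLLOW(K): in C→K if, K is followed by if with FIRST {if}; in C→end K then end, K is followed by then end with FIRST {then}. Thus FOLLOW(K) = {if, then}.
FOLLOW(S): in H→end then S, the suffix after S is empty, so FOLLOW(S) ⊇ FOLLOW(H) = {$, end, if, read, then}; in K→S H, S is followed by H with FIRST {epsilon, end, if, read}; in K→S H, the suffix after S is nullable, so FOLLOW(S) ⊇ FOLLOW(K) = {if, then}; in K→S read false read, S is followed by read false read with FIRST {read}. Thus FOLLOW(S) = {$, end, if, read, then}.
FOLLOW(H): in S→H, the suffix after H is empty, so FOLLOW(H) ⊇ FOLLOW(S) = {$, end, if, read, then}; in K→S H, the suffix after H is empty, so FOLLOW(H) ⊇ FOLLOW(K) = {if, then}; in C→end false H, the suffix after H is empty, so FOLLOW(H) ⊇ FOLLOW(C) = {$, end, if, read, then}. Thus FOLLOW(H) = {$, end, if, read, then}.
FOLLOW(C): in H→C, the suffix after C is empty, so FOLLOW(C) ⊇ FOLLOW(H) = {$, end, if, read, then}. Thus FOLLOW(C) = {$, end, if, read, then}.

{$, end, if, read, then}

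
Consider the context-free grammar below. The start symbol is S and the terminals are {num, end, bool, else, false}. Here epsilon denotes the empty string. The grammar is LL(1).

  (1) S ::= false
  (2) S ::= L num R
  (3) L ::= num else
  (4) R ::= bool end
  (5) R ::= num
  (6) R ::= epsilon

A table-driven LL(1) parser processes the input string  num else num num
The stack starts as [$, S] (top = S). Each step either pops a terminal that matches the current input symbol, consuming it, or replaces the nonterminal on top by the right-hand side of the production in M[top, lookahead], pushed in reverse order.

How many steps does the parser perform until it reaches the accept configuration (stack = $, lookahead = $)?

     Stack             Input               Action
  1  $ S               num else num num $  expand S ::= L num R
  2  $ R num L         num else num num $  expand L ::= num else
  3  $ R num else num  num else num num $  match num
  4  $ R num else      else num num $      match else
  5  $ R num           num num $           match num
  6  $ R               num $               expand R ::= num
  7  $ num             num $               match num
Accept reached after 7 steps.

7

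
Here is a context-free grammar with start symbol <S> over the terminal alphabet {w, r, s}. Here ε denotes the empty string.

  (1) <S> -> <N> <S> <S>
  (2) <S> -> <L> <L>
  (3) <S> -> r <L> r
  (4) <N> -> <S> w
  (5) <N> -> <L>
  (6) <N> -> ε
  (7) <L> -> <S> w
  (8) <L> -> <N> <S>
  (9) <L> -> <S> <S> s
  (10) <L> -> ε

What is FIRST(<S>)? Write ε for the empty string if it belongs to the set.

{ε, r, s, w}

FIRST(<S>): from <S>-><N> <S> <S> we get {ε, r, s, w}; from <S>-><L> <L> we get {ε, r, s, w}; from <S>->r <L> r we get {r}. So FIRST(<S>) = {ε, r, s, w}.
FIRST(<N>): from <N>-><S> w we get {r, s, w}; from <N>-><L> we get {ε, r, s, w}; from <N>->ε we get {ε}. So FIRST(<N>) = {ε, r, s, w}.
FIRST(<L>): from <L>-><S> w we get {r, s, w}; from <L>-><N> <S> we get {ε, r, s, w}; from <L>-><S> <S> s we get {r, s, w}; from <L>->ε we get {ε}. So FIRST(<L>) = {ε, r, s, w}.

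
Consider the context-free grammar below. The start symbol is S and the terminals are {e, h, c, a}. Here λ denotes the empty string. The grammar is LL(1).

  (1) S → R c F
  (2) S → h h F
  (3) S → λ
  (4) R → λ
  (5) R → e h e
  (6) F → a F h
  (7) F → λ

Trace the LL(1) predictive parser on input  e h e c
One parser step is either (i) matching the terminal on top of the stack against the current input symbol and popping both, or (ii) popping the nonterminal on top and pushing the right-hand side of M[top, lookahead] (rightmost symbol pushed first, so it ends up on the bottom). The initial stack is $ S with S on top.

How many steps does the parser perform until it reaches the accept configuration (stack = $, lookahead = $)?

     Stack        Input      Action
  1  $ S          e h e c $  expand S → R c F
  2  $ F c R      e h e c $  expand R → e h e
  3  $ F c e h e  e h e c $  match e
  4  $ F c e h    h e c $    match h
  5  $ F c e      e c $      match e
  6  $ F c        c $        match c
  7  $ F          $          expand F → λ
Accept reached after 7 steps.

7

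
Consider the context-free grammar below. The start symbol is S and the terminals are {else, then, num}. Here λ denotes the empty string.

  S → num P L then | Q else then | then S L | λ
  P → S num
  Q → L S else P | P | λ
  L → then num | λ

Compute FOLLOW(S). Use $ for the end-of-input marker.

FIRST(L): from L→then num we get {then}; from L→λ we get {λ}. So FIRST(L) = {λ, then}.
FIRST(S): from S→num P L then we get {num}; from S→Q else then we get {else, num, then}; from S→then S L we get {then}; from S→λ we get {λ}. So FIRST(S) = {λ, else, num, then}.
FIRST(P): from P→S num we get {else, num, then}. So FIRST(P) = {else, num, then}.
FIRST(Q): from Q→L S else P we get {else, num, then}; from Q→P we get {else, num, then}; from Q→λ we get {λ}. So FIRST(Q) = {λ, else, num, then}.
FOLLOW(S) includes $ since S is the start symbol.
FOLLOW(S): in S→then S L, S is followed by L with FIRST {λ, then}; in S→then S L, the suffix after S is nullable (adds nothing new); in P→S num, S is followed by num with FIRST {num}; in Q→L S else P, S is followed by else P with FIRST {else}. Thus FOLLOW(S) = {$, else, num, then}.
FOLLOW(Q): in S→Q else then, Q is followed by else then with FIRST {else}. Thus FOLLOW(Q) = {else}.
FOLLOW(P): in S→num P L then, P is followed by L then with FIRST {then}; in Q→L S else P, the suffix after P is empty, so FOLLOW(P) ⊇ FOLLOW(Q) = {else}; in Q→P, the suffix after P is empty, so FOLLOW(P) ⊇ FOLLOW(Q) = {else}. Thus FOLLOW(P) = {else, then}.
FOLLOW(L): in S→num P L then, L is followed by then with FIRST {then}; in S→then S L, the suffix after L is empty, so FOLLOW(L) ⊇ FOLLOW(S) = {$, else, num, then}; in Q→L S else P, L is followed by S else P with FIRST {else, num, then}. Thus FOLLOW(L) = {$, else, num, then}.

{$, else, num, then}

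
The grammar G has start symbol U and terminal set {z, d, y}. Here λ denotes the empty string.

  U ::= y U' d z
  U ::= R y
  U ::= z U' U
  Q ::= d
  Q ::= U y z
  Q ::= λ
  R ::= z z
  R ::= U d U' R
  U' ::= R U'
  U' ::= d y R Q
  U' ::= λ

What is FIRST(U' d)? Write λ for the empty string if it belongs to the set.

FIRST(U): from U::=y U' d z we get {y}; from U::=R y we get {y, z}; from U::=z U' U we get {z}. So FIRST(U) = {y, z}.
FIRST(Q): from Q::=d we get {d}; from Q::=U y z we get {y, z}; from Q::=λ we get {λ}. So FIRST(Q) = {λ, d, y, z}.
FIRST(R): from R::=z z we get {z}; from R::=U d U' R we get {y, z}. So FIRST(R) = {y, z}.
FIRST(U'): from U'::=R U' we get {y, z}; from U'::=d y R Q we get {d}; from U'::=λ we get {λ}. So FIRST(U') = {λ, d, y, z}.
FIRST(U' d): take FIRST of each symbol in turn, carrying on past any symbol whose FIRST contains λ; result {d, y, z}.

{d, y, z}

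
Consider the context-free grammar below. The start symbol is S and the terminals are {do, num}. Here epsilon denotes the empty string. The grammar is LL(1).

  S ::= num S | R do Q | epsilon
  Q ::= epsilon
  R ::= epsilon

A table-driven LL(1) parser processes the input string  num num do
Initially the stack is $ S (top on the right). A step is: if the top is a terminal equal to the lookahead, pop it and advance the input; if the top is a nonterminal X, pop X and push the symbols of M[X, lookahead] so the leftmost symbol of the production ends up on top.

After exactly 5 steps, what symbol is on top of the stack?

step 1: stack=$ S  input=num num do $  — expand S ::= num S
step 2: stack=$ S num  input=num num do $  — match num
step 3: stack=$ S  input=num do $  — expand S ::= num S
step 4: stack=$ S num  input=num do $  — match num
step 5: stack=$ S  input=do $  — expand S ::= R do Q
Stack after step 5: $ Q do R (top = R).

R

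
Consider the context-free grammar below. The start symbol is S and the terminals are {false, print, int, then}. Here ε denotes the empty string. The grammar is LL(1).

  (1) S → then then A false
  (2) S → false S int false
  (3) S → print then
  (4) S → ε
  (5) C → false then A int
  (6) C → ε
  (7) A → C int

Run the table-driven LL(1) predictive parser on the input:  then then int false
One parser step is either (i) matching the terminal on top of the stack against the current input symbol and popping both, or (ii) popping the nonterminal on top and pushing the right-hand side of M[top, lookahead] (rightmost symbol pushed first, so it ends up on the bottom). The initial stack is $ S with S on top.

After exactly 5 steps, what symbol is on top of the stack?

     Stack                Input                  Action
  1  $ S                  then then int false $  expand S → then then A false
  2  $ false A then then  then then int false $  match then
  3  $ false A then       then int false $       match then
  4  $ false A            int false $            expand A → C int
  5  $ false int C        int false $            expand C → ε
Stack after step 5: $ false int (top = int).

int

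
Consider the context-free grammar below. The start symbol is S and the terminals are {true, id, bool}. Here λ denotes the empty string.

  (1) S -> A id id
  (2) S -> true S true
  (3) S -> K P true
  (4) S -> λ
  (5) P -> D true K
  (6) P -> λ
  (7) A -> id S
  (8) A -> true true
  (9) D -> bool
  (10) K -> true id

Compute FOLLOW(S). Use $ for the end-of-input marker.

{$, id, true}

FIRST(A): from A->id S we get {id}; from A->true true we get {true}. So FIRST(A) = {id, true}.
FIRST(D): from D->bool we get {bool}. So FIRST(D) = {bool}.
FIRST(K): from K->true id we get {true}. So FIRST(K) = {true}.
FIRST(S): from S->A id id we get {id, true}; from S->true S true we get {true}; from S->K P true we get {true}; from S->λ we get {λ}. So FIRST(S) = {λ, id, true}.
FIRST(P): from P->D true K we get {bool}; from P->λ we get {λ}. So FIRST(P) = {λ, bool}.
FOLLOW(S) includes $ since S is the start symbol.
FOLLOW(P): in S->K P true, P is followed by true with FIRST {true}. Thus FOLLOW(P) = {true}.
FOLLOW(A): in S->A id id, A is followed by id id with FIRST {id}. Thus FOLLOW(A) = {id}.
FOLLOW(S): in S->true S true, S is followed by true with FIRST {true}; in A->id S, the suffix after S is empty, so FOLLOW(S) ⊇ FOLLOW(A) = {id}. Thus FOLLOW(S) = {$, id, true}.
FOLLOW(D): in P->D true K, D is followed by true K with FIRST {true}. Thus FOLLOW(D) = {true}.
FOLLOW(K): in S->K P true, K is followed by P true with FIRST {bool, true}; in P->D true K, the suffix after K is empty, so FOLLOW(K) ⊇ FOLLOW(P) = {true}. Thus FOLLOW(K) = {bool, true}.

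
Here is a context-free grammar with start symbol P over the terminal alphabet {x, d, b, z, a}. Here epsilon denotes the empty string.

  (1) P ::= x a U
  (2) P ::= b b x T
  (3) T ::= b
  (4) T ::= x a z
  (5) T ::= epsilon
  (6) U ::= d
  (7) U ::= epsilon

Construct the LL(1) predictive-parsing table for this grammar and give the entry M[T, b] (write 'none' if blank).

T ::= b

FIRST(P) = {b, x}
FIRST(T) = {epsilon, b, x}
FIRST(U) = {epsilon, d}
FOLLOW(P) includes $ since P is the start symbol.
FOLLOW(P): P appears on no right-hand side. Thus FOLLOW(P) = {$}.
FOLLOW(T): in P::=b b x T, the suffix after T is empty, so FOLLOW(T) ⊇ FOLLOW(P) = {$}. Thus FOLLOW(T) = {$}.
For T ::= b: FIRST(b) = {b}, so it goes in M[T, t] for t ∈ {b}.
For T ::= x a z: FIRST(x a z) = {x}, so it goes in M[T, t] for t ∈ {x}.
For T ::= epsilon: FIRST(epsilon) = {epsilon}, so it goes in M[T, t] for t ∈ {}; since epsilon ∈ FIRST, also for every t ∈ FOLLOW(T) = {$}.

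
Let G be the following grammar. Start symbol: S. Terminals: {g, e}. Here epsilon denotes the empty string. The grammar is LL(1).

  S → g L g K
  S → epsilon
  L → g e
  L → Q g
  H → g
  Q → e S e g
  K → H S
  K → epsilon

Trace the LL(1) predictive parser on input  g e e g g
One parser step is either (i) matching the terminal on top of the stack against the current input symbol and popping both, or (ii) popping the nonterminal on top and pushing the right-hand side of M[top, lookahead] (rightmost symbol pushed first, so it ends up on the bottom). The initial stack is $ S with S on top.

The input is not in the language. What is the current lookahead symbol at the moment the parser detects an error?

step 1: stack=$ S  input=g e e g g $  — expand S → g L g K
step 2: stack=$ K g L g  input=g e e g g $  — match g
step 3: stack=$ K g L  input=e e g g $  — expand L → Q g
step 4: stack=$ K g g Q  input=e e g g $  — expand Q → e S e g
step 5: stack=$ K g g g e S e  input=e e g g $  — match e
step 6: stack=$ K g g g e S  input=e g g $  — expand S → epsilon
step 7: stack=$ K g g g e  input=e g g $  — match e
step 8: stack=$ K g g g  input=g g $  — match g
step 9: stack=$ K g g  input=g $  — match g
step 10: stack=$ K g  input=$  — error: top is terminal g but lookahead is $

$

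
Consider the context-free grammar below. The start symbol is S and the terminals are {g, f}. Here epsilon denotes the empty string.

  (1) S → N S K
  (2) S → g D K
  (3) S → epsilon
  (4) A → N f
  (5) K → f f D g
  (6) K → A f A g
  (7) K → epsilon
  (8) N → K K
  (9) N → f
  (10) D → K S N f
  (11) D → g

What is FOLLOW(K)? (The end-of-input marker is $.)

FIRST(S): from S→N S K we get {epsilon, f, g}; from S→g D K we get {g}; from S→epsilon we get {epsilon}. So FIRST(S) = {epsilon, f, g}.
FIRST(A): from A→N f we get {f}. So FIRST(A) = {f}.
FIRST(K): from K→f f D g we get {f}; from K→A f A g we get {f}; from K→epsilon we get {epsilon}. So FIRST(K) = {epsilon, f}.
FIRST(N): from N→K K we get {epsilon, f}; from N→f we get {f}. So FIRST(N) = {epsilon, f}.
FIRST(D): from D→K S N f we get {f, g}; from D→g we get {g}. So FIRST(D) = {f, g}.
FOLLOW(S) includes $ since S is the start symbol.
FOLLOW(S): in S→N S K, S is followed by K with FIRST {epsilon, f}; in S→N S K, the suffix after S is nullable (adds nothing new); in D→K S N f, S is followed by N f with FIRST {f}. Thus FOLLOW(S) = {$, f}.
FOLLOW(A): in K→A f A g (occurrence 1), A is followed by f A g with FIRST {f}; in K→A f A g (occurrence 2), A is followed by g with FIRST {g}. Thus FOLLOW(A) = {f, g}.
FOLLOW(N): in S→N S K, N is followed by S K with FIRST {epsilon, f, g}; in S→N S K, the suffix after N is nullable, so FOLLOW(N) ⊇ FOLLOW(S) = {$, f}; in A→N f, N is followed by f with FIRST {f}; in D→K S N f, N is followed by f with FIRST {f}. Thus FOLLOW(N) = {$, f, g}.
FOLLOW(K): in S→N S K, the suffix after K is empty, so FOLLOW(K) ⊇ FOLLOW(S) = {$, f}; in S→g D K, the suffix after K is empty, so FOLLOW(K) ⊇ FOLLOW(S) = {$, f}; in N→K K (occurrence 1), K is followed by K with FIRST {epsilon, f}; in N→K K (occurrence 1), the suffix after K is nullable, so FOLLOW(K) ⊇ FOLLOW(N) = {$, f, g}; in N→K K (occurrence 2), the suffix after K is empty, so FOLLOW(K) ⊇ FOLLOW(N) = {$, f, g}; in D→K S N f, K is followed by S N f with FIRST {f, g}. Thus FOLLOW(K) = {$, f, g}.
FOLLOW(D): in S→g D K, D is followed by K with FIRST {epsilon, f}; in S→g D K, the suffix after D is nullable, so FOLLOW(D) ⊇ FOLLOW(S) = {$, f}; in K→f f D g, D is followed by g with FIRST {g}. Thus FOLLOW(D) = {$, f, g}.

{$, f, g}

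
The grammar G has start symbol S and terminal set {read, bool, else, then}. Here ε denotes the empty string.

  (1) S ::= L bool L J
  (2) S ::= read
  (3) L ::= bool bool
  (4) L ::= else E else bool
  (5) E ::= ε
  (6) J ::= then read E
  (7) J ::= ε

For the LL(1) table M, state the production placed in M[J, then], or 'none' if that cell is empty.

FIRST(L): from L::=bool bool we get {bool}; from L::=else E else bool we get {else}. So FIRST(L) = {bool, else}.
FIRST(E): from E::=ε we get {ε}. So FIRST(E) = {ε}.
FIRST(J): from J::=then read E we get {then}; from J::=ε we get {ε}. So FIRST(J) = {ε, then}.
FIRST(S): from S::=L bool L J we get {bool, else}; from S::=read we get {read}. So FIRST(S) = {bool, else, read}.
FOLLOW(S) includes $ since S is the start symbol.
FOLLOW(S): S appears on no right-hand side. Thus FOLLOW(S) = {$}.
FOLLOW(J): in S::=L bool L J, the suffix after J is empty, so FOLLOW(J) ⊇ FOLLOW(S) = {$}. Thus FOLLOW(J) = {$}.
For J ::= then read E: FIRST(then read E) = {then}, so it goes in M[J, t] for t ∈ {then}.
For J ::= ε: FIRST(ε) = {ε}, so it goes in M[J, t] for t ∈ {}; since ε ∈ FIRST, also for every t ∈ FOLLOW(J) = {$}.

J ::= then read E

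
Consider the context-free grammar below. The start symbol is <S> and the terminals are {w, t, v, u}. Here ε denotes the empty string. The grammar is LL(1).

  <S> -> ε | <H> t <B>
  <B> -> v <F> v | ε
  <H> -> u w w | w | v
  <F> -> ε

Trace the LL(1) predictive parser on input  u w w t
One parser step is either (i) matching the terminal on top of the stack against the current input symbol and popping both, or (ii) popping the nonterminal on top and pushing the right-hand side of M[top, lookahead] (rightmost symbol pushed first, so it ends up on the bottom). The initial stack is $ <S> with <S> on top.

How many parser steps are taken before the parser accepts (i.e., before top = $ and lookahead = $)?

     Stack          Input      Action
  1  $ <S>          u w w t $  expand <S> -> <H> t <B>
  2  $ <B> t <H>    u w w t $  expand <H> -> u w w
  3  $ <B> t w w u  u w w t $  match u
  4  $ <B> t w w    w w t $    match w
  5  $ <B> t w      w t $      match w
  6  $ <B> t        t $        match t
  7  $ <B>          $          expand <B> -> ε
Accept reached after 7 steps.

7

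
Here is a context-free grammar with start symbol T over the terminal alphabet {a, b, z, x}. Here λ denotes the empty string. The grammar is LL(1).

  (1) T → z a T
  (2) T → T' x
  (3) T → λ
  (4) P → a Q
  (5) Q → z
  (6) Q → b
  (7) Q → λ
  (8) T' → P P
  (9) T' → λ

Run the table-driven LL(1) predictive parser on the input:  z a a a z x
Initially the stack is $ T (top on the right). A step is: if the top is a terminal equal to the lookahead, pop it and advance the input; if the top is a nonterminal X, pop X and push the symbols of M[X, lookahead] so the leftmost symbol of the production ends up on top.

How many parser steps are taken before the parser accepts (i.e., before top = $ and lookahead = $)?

      Stack      Input          Action
   1  $ T        z a a a z x $  expand T → z a T
   2  $ T a z    z a a a z x $  match z
   3  $ T a      a a a z x $    match a
   4  $ T        a a z x $      expand T → T' x
   5  $ x T'     a a z x $      expand T' → P P
   6  $ x P P    a a z x $      expand P → a Q
   7  $ x P Q a  a a z x $      match a
   8  $ x P Q    a z x $        expand Q → λ
   9  $ x P      a z x $        expand P → a Q
  10  $ x Q a    a z x $        match a
  11  $ x Q      z x $          expand Q → z
  12  $ x z      z x $          match z
  13  $ x        x $            match x
Accept reached after 13 steps.

13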